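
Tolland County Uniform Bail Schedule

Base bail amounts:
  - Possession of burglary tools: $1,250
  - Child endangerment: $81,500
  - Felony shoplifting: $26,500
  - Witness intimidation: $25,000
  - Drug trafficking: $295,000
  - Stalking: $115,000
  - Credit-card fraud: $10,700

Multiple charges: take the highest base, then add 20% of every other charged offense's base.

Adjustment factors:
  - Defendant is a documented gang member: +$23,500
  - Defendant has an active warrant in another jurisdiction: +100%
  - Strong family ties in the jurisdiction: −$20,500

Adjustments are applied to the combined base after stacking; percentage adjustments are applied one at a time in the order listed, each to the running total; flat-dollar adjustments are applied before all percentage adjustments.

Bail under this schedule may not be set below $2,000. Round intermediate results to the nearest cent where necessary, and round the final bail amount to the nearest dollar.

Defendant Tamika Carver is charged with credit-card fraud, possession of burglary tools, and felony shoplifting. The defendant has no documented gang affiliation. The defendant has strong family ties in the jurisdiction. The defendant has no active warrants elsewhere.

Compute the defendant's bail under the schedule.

$8,390

Base amounts from the schedule: credit-card fraud $10,700; possession of burglary tools $1,250; felony shoplifting $26,500.
Stacking rule: highest base plus 20% of each additional charge. Highest is felony shoplifting at $26,500. Additional: $10,700 × 20% = $2,140; $1,250 × 20% = $250. Combined base = $26,500 + $2,390 = $28,890.
Strong family ties in the jurisdiction (−$20,500 flat): $28,890 − $20,500 = $8,390.
$8,390 is at or above the $2,000 minimum.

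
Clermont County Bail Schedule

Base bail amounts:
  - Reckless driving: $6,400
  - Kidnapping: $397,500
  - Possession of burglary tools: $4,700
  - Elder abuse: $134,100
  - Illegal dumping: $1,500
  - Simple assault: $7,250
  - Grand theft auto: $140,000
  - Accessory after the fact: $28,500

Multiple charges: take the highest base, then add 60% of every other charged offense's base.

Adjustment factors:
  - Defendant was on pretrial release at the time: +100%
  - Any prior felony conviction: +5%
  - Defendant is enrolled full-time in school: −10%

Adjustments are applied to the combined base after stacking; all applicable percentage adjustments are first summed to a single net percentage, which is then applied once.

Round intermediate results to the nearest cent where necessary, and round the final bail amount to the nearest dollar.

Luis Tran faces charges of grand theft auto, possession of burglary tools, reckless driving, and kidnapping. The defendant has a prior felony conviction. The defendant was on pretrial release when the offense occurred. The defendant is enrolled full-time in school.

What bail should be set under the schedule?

$951,912

Base amounts from the schedule: grand theft auto $140,000; possession of burglary tools $4,700; reckless driving $6,400; kidnapping $397,500.
Stacking rule: highest base plus 60% of each additional charge. Highest is kidnapping at $397,500. Additional: $140,000 × 60% = $84,000; $4,700 × 60% = $2,820; $6,400 × 60% = $3,840. Combined base = $397,500 + $90,660 = $488,160.
Net percentage adjustment: +100% +5% −10% = +95%. $488,160 × 1.95 = $951,912.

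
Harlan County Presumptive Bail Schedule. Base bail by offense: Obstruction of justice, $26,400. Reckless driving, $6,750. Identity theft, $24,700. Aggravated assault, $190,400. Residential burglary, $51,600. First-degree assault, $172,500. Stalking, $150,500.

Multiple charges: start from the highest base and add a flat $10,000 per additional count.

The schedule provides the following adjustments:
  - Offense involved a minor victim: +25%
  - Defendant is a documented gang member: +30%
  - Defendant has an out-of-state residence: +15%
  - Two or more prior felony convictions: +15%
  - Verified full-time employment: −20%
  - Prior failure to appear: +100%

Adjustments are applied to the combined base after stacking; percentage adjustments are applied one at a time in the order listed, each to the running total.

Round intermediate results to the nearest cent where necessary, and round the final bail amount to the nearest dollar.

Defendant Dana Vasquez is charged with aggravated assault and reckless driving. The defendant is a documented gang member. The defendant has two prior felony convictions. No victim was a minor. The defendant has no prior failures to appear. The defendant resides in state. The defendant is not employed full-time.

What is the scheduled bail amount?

Base amounts from the schedule: aggravated assault $190,400; reckless driving $6,750.
Stacking rule: highest base plus $10,000 per additional charge. Highest is aggravated assault at $190,400; 1 additional charge → +$10,000. Combined base = $200,400.
Defendant is a documented gang member (+30%): $200,400 × 1.3 = $260,520.
Two or more prior felony convictions (+15%): $260,520 × 1.15 = $299,598.

$299,598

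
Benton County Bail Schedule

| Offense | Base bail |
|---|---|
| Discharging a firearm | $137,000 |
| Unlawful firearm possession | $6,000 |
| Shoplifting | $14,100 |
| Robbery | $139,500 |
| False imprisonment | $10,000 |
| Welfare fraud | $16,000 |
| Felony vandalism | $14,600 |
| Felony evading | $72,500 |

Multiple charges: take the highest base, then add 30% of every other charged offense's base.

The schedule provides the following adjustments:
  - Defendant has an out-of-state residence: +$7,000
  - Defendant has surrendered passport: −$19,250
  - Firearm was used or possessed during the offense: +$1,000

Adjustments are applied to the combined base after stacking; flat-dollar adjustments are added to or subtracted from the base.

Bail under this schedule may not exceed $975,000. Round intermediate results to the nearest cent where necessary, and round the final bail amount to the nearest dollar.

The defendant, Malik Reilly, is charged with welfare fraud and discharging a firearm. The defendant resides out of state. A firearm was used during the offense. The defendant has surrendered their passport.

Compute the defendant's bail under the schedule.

Base amounts from the schedule: welfare fraud $16,000; discharging a firearm $137,000.
Stacking rule: highest base plus 30% of each additional charge. Highest is discharging a firearm at $137,000. Additional: $16,000 × 30% = $4,800. Combined base = $137,000 + $4,800 = $141,800.
Defendant has an out-of-state residence (+$7,000 flat): $141,800 + $7,000 = $148,800.
Defendant has surrendered passport (−$19,250 flat): $148,800 − $19,250 = $129,550.
Firearm was used or possessed during the offense (+$1,000 flat): $129,550 + $1,000 = $130,550.
$130,550 is within the $975,000 maximum.

$130,550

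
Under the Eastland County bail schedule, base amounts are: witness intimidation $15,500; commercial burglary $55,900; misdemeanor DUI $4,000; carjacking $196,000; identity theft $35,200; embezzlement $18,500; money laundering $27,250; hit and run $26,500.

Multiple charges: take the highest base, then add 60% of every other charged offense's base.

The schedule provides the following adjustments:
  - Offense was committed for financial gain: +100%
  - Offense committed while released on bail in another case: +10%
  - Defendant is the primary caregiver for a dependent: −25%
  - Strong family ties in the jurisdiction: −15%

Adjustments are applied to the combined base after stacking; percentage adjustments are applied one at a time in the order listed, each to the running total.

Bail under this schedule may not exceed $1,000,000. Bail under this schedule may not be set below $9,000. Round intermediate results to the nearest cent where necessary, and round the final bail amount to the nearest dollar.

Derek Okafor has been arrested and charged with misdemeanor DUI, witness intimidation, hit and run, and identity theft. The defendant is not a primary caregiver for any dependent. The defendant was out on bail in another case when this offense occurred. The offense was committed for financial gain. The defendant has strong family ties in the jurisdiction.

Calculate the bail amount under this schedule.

$117,436

Base amounts from the schedule: misdemeanor DUI $4,000; witness intimidation $15,500; hit and run $26,500; identity theft $35,200.
Stacking rule: highest base plus 60% of each additional charge. Highest is identity theft at $35,200. Additional: $4,000 × 60% = $2,400; $15,500 × 60% = $9,300; $26,500 × 60% = $15,900. Combined base = $35,200 + $27,600 = $62,800.
Offense was committed for financial gain (+100%): $62,800 × 2 = $125,600.
Offense committed while released on bail in another case (+10%): $125,600 × 1.1 = $138,160.
Strong family ties in the jurisdiction (−15%): $138,160 × 0.85 = $117,436.
$117,436 is within the $1,000,000 maximum.
$117,436 is at or above the $9,000 minimum.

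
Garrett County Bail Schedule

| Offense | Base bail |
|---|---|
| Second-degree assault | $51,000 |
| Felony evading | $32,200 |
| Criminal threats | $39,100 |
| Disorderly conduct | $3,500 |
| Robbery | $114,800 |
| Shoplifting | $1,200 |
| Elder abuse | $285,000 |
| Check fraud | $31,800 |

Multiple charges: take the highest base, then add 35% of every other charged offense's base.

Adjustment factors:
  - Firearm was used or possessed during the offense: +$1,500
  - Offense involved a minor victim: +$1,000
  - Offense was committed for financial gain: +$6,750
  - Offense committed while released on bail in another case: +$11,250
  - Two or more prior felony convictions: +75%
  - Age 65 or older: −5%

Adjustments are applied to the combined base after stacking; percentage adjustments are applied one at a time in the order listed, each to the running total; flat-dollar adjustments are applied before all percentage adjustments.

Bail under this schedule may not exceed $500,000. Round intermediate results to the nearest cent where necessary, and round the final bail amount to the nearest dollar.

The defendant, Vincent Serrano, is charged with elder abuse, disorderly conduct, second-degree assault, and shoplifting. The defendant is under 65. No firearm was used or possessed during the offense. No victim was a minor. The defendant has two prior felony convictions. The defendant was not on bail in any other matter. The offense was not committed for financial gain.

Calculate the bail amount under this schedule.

Base amounts from the schedule: elder abuse $285,000; disorderly conduct $3,500; second-degree assault $51,000; shoplifting $1,200.
Stacking rule: highest base plus 35% of each additional charge. Highest is elder abuse at $285,000. Additional: $3,500 × 35% = $1,225; $51,000 × 35% = $17,850; $1,200 × 35% = $420. Combined base = $285,000 + $19,495 = $304,495.
Two or more prior felony convictions (+75%): $304,495 × 1.75 = $532,866.25.
Result $532,866.25 exceeds the maximum of $500,000; bail is capped at $500,000.

$500,000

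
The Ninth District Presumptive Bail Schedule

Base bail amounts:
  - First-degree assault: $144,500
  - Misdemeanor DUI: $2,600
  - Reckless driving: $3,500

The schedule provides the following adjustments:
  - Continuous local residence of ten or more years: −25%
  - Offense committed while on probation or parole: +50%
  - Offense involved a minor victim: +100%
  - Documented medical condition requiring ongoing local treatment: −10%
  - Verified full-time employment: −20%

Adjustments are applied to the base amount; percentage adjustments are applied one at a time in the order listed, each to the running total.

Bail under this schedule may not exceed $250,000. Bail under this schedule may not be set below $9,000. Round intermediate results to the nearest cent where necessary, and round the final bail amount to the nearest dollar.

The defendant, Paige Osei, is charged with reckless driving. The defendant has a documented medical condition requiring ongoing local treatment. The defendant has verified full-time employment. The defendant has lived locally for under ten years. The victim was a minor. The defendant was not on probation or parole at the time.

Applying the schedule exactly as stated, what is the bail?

$9,000

Base amounts from the schedule: reckless driving $3,500.
Single charge. Combined base = $3,500.
Offense involved a minor victim (+100%): $3,500 × 2 = $7,000.
Documented medical condition requiring ongoing local treatment (−10%): $7,000 × 0.9 = $6,300.
Verified full-time employment (−20%): $6,300 × 0.8 = $5,040.
$5,040 is within the $250,000 maximum.
Result $5,040 is below the minimum of $9,000; bail is set at the minimum $9,000.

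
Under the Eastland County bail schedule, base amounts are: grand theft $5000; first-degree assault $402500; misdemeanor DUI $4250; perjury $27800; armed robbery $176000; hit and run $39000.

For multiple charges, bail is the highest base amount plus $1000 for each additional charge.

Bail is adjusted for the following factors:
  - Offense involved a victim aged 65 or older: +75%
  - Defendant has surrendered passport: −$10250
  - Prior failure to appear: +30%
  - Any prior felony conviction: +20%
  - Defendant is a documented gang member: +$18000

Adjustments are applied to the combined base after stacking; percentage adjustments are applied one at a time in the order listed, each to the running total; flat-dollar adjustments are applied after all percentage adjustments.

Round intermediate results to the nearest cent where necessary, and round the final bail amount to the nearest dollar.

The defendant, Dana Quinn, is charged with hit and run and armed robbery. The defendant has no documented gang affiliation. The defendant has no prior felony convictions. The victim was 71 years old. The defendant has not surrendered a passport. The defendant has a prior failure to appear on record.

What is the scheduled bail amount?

Base amounts from the schedule: hit and run $39000; armed robbery $176000.
Stacking rule: highest base plus $1000 per additional charge. Highest is armed robbery at $176000; 1 additional charge → +$1000. Combined base = $177000.
Offense involved a victim aged 65 or older (+75%): $177000 × 1.75 = $309750.
Prior failure to appear (+30%): $309750 × 1.3 = $402675.

$402675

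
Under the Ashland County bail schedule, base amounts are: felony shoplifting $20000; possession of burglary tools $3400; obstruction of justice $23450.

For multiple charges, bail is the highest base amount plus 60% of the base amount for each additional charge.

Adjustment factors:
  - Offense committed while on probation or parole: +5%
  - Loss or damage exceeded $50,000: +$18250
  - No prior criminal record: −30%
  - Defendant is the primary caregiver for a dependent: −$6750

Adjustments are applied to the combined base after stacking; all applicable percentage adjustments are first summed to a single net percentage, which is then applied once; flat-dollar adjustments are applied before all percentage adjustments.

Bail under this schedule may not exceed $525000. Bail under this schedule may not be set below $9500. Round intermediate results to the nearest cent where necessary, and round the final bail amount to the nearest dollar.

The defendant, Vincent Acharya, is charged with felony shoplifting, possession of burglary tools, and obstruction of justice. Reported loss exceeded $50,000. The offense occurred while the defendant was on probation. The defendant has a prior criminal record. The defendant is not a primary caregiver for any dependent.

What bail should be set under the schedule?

$58527

Base amounts from the schedule: felony shoplifting $20000; possession of burglary tools $3400; obstruction of justice $23450.
Stacking rule: highest base plus 60% of each additional charge. Highest is obstruction of justice at $23450. Additional: $20000 × 60% = $12000; $3400 × 60% = $2040. Combined base = $23450 + $14040 = $37490.
Loss or damage exceeded $50,000 (+$18250 flat): $37490 + $18250 = $55740.
Offense committed while on probation or parole (+5%): $55740 × 1.05 = $58527.
$58527 is within the $525000 maximum.
$58527 is at or above the $9500 minimum.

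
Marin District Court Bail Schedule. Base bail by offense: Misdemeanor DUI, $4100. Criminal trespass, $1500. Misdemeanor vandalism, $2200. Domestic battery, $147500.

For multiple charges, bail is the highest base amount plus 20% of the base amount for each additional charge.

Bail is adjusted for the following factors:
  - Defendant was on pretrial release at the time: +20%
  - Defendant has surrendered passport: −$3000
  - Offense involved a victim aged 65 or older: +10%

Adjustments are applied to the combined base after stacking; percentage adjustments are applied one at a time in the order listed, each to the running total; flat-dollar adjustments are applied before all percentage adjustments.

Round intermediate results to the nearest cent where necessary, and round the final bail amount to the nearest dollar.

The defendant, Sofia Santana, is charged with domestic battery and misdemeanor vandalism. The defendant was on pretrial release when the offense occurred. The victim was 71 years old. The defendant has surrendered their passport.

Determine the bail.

$191321

Base amounts from the schedule: domestic battery $147500; misdemeanor vandalism $2200.
Stacking rule: highest base plus 20% of each additional charge. Highest is domestic battery at $147500. Additional: $2200 × 20% = $440. Combined base = $147500 + $440 = $147940.
Defendant has surrendered passport (−$3000 flat): $147940 − $3000 = $144940.
Defendant was on pretrial release at the time (+20%): $144940 × 1.2 = $173928.
Offense involved a victim aged 65 or older (+10%): $173928 × 1.1 = $191320.80.
Rounded to the nearest dollar: $191321.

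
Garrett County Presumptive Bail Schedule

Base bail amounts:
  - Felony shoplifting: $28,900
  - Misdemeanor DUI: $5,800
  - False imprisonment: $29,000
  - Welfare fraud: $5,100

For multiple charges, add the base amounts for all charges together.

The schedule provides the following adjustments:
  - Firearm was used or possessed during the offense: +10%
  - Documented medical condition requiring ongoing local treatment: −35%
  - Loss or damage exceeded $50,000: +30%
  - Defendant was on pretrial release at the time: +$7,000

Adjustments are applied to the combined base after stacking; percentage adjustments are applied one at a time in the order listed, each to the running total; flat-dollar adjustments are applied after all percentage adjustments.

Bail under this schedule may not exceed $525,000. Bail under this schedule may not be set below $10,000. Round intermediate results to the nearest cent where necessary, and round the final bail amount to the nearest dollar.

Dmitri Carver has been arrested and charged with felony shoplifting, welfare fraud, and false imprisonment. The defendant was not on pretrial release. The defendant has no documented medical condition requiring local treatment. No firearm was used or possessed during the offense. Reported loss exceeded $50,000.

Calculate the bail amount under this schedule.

$81,900

Base amounts from the schedule: felony shoplifting $28,900; welfare fraud $5,100; false imprisonment $29,000.
Stacking rule: sum of all bases. $28,900 + $5,100 + $29,000 = $63,000.
Loss or damage exceeded $50,000 (+30%): $63,000 × 1.3 = $81,900.
$81,900 is within the $525,000 maximum.
$81,900 is at or above the $10,000 minimum.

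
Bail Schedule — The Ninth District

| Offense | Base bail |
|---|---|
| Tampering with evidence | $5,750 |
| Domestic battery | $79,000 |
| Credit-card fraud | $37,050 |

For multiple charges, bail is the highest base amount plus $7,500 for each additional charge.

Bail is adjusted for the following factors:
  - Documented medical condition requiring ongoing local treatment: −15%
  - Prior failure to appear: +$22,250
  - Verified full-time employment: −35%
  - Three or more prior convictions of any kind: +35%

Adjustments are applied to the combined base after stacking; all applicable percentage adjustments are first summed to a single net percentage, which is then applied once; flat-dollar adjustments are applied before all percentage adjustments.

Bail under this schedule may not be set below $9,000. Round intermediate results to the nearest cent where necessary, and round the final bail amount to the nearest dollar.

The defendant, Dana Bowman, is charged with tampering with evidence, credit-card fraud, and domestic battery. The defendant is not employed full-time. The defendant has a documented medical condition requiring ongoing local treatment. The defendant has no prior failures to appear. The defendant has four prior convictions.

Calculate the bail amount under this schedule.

Base amounts from the schedule: tampering with evidence $5,750; credit-card fraud $37,050; domestic battery $79,000.
Stacking rule: highest base plus $7,500 per additional charge. Highest is domestic battery at $79,000; 2 additional charges → +$15,000. Combined base = $94,000.
Net percentage adjustment: −15% +35% = +20%. $94,000 × 1.2 = $112,800.
$112,800 is at or above the $9,000 minimum.

$112,800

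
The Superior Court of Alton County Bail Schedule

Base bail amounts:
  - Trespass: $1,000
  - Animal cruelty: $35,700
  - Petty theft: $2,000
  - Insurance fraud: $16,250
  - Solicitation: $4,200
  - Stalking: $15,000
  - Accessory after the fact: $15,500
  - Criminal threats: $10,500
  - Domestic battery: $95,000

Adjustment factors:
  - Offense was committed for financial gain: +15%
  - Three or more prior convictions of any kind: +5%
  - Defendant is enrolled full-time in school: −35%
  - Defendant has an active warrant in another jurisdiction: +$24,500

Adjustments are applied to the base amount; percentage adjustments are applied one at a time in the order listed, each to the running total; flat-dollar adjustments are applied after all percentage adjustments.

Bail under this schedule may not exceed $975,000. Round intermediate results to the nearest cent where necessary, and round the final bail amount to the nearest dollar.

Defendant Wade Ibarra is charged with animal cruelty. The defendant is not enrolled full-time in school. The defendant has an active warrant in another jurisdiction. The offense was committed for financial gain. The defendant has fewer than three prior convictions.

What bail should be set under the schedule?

Base amounts from the schedule: animal cruelty $35,700.
Single charge. Combined base = $35,700.
Offense was committed for financial gain (+15%): $35,700 × 1.15 = $41,055.
Defendant has an active warrant in another jurisdiction (+$24,500 flat): $41,055 + $24,500 = $65,555.
$65,555 is within the $975,000 maximum.

$65,555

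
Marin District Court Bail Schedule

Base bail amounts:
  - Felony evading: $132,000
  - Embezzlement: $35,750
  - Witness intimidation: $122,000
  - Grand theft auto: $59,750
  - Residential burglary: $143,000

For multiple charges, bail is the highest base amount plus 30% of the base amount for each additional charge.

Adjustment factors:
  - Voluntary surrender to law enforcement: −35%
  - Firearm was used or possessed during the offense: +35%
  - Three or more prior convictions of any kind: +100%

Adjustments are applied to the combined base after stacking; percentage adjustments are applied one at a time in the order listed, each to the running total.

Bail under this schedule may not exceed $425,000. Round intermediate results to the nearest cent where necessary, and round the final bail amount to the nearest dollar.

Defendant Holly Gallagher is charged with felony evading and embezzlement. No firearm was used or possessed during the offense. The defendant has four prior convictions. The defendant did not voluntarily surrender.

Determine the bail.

$285,450

Base amounts from the schedule: felony evading $132,000; embezzlement $35,750.
Stacking rule: highest base plus 30% of each additional charge. Highest is felony evading at $132,000. Additional: $35,750 × 30% = $10,725. Combined base = $132,000 + $10,725 = $142,725.
Three or more prior convictions of any kind (+100%): $142,725 × 2 = $285,450.
$285,450 is within the $425,000 maximum.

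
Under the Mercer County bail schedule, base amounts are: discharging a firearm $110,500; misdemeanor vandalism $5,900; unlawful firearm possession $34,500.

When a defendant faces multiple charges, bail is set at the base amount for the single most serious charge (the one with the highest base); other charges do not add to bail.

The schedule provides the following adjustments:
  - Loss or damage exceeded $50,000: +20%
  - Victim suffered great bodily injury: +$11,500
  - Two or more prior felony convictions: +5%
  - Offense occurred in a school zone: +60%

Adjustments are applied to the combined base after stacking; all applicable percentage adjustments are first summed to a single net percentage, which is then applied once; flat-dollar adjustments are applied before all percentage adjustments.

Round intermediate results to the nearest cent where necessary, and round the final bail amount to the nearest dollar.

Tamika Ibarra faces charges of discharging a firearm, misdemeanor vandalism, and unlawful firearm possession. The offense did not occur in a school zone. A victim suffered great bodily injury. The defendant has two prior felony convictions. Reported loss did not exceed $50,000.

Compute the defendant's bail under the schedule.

Base amounts from the schedule: discharging a firearm $110,500; misdemeanor vandalism $5,900; unlawful firearm possession $34,500.
Stacking rule: use the highest base only. Highest is discharging a firearm at $110,500. Combined base = $110,500.
Victim suffered great bodily injury (+$11,500 flat): $110,500 + $11,500 = $122,000.
Two or more prior felony convictions (+5%): $122,000 × 1.05 = $128,100.

$128,100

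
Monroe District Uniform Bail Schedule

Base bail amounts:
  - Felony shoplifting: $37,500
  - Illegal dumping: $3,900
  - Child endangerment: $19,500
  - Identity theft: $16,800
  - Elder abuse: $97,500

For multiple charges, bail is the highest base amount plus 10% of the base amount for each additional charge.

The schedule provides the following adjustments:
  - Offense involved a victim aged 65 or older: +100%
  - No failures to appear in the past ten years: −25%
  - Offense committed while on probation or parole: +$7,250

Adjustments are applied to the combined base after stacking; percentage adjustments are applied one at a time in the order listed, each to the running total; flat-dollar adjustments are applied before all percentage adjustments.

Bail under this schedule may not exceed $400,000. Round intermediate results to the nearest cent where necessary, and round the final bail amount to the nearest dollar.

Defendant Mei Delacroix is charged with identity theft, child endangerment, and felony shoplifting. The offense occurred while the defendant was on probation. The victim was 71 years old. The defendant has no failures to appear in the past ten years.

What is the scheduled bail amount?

Base amounts from the schedule: identity theft $16,800; child endangerment $19,500; felony shoplifting $37,500.
Stacking rule: highest base plus 10% of each additional charge. Highest is felony shoplifting at $37,500. Additional: $16,800 × 10% = $1,680; $19,500 × 10% = $1,950. Combined base = $37,500 + $3,630 = $41,130.
Offense committed while on probation or parole (+$7,250 flat): $41,130 + $7,250 = $48,380.
Offense involved a victim aged 65 or older (+100%): $48,380 × 2 = $96,760.
No failures to appear in the past ten years (−25%): $96,760 × 0.75 = $72,570.
$72,570 is within the $400,000 maximum.

$72,570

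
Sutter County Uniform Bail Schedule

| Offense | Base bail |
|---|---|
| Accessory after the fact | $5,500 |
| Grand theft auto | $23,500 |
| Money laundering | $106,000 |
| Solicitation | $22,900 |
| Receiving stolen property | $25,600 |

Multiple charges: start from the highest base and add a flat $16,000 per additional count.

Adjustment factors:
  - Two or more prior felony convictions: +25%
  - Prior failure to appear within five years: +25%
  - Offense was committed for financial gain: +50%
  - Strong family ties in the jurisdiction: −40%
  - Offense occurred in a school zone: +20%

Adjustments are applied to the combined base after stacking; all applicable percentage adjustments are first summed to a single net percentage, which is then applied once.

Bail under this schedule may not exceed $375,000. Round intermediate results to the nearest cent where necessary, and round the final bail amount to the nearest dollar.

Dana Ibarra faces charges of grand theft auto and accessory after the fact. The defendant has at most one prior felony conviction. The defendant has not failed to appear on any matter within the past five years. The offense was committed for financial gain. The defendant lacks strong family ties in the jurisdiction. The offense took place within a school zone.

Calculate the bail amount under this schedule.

Base amounts from the schedule: grand theft auto $23,500; accessory after the fact $5,500.
Stacking rule: highest base plus $16,000 per additional charge. Highest is grand theft auto at $23,500; 1 additional charge → +$16,000. Combined base = $39,500.
Net percentage adjustment: +50% +20% = +70%. $39,500 × 1.7 = $67,150.
$67,150 is within the $375,000 maximum.

$67,150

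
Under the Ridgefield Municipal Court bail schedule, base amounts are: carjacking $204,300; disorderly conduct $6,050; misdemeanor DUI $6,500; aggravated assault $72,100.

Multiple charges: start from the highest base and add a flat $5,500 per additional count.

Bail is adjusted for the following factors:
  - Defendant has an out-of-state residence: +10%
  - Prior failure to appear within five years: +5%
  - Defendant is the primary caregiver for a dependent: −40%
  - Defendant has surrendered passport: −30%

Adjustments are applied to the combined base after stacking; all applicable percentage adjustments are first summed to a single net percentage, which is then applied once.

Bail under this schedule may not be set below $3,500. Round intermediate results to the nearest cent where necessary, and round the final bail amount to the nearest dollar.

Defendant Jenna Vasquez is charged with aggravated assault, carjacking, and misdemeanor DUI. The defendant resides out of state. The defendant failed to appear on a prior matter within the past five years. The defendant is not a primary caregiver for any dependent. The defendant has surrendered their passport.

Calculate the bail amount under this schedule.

$183,005

Base amounts from the schedule: aggravated assault $72,100; carjacking $204,300; misdemeanor DUI $6,500.
Stacking rule: highest base plus $5,500 per additional charge. Highest is carjacking at $204,300; 2 additional charges → +$11,000. Combined base = $215,300.
Net percentage adjustment: +10% +5% −30% = −15%. $215,300 × 0.85 = $183,005.
$183,005 is at or above the $3,500 minimum.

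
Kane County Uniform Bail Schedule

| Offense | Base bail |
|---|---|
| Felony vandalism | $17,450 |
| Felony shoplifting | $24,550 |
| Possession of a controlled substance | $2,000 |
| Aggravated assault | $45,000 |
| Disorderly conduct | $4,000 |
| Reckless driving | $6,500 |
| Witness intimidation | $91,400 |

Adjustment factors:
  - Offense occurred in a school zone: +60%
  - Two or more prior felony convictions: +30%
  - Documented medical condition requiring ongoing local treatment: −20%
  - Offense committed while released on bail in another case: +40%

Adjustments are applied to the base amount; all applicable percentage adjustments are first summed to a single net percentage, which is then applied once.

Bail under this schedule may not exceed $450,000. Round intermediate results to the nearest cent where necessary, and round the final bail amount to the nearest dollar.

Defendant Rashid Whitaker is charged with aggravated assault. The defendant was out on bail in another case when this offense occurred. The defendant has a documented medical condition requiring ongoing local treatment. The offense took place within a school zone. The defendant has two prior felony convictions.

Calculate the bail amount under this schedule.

$94,500

Base amounts from the schedule: aggravated assault $45,000.
Single charge. Combined base = $45,000.
Net percentage adjustment: +60% +30% −20% +40% = +110%. $45,000 × 2.1 = $94,500.
$94,500 is within the $450,000 maximum.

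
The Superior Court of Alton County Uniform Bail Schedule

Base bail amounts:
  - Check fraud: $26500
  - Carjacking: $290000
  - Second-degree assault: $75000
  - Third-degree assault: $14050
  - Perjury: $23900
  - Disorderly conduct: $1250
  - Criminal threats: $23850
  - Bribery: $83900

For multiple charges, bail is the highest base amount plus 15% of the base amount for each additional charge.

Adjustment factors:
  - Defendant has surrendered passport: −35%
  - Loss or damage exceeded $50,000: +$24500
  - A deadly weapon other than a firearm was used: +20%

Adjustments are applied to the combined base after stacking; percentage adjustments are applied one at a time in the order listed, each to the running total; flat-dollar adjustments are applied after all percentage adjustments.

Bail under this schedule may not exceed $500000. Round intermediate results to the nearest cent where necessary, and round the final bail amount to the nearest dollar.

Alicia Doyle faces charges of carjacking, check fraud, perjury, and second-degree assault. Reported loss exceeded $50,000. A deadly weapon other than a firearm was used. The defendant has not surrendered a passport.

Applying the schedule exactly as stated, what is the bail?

Base amounts from the schedule: carjacking $290000; check fraud $26500; perjury $23900; second-degree assault $75000.
Stacking rule: highest base plus 15% of each additional charge. Highest is carjacking at $290000. Additional: $26500 × 15% = $3975; $23900 × 15% = $3585; $75000 × 15% = $11250. Combined base = $290000 + $18810 = $308810.
A deadly weapon other than a firearm was used (+20%): $308810 × 1.2 = $370572.
Loss or damage exceeded $50,000 (+$24500 flat): $370572 + $24500 = $395072.
$395072 is within the $500000 maximum.

$395072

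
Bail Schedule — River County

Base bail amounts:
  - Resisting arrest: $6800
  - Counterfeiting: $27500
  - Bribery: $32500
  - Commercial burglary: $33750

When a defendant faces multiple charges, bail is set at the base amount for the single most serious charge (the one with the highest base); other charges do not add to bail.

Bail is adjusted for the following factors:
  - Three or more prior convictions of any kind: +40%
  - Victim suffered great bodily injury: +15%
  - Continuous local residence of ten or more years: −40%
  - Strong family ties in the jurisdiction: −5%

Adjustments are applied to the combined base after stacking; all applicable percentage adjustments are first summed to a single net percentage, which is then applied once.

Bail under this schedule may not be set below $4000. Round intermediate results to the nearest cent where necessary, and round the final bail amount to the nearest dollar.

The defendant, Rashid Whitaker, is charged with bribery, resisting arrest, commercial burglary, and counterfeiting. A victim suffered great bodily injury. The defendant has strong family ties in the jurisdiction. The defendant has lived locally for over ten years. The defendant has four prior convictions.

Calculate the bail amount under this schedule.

$37125

Base amounts from the schedule: bribery $32500; resisting arrest $6800; commercial burglary $33750; counterfeiting $27500.
Stacking rule: use the highest base only. Highest is commercial burglary at $33750. Combined base = $33750.
Net percentage adjustment: +40% +15% −40% −5% = +10%. $33750 × 1.1 = $37125.
$37125 is at or above the $4000 minimum.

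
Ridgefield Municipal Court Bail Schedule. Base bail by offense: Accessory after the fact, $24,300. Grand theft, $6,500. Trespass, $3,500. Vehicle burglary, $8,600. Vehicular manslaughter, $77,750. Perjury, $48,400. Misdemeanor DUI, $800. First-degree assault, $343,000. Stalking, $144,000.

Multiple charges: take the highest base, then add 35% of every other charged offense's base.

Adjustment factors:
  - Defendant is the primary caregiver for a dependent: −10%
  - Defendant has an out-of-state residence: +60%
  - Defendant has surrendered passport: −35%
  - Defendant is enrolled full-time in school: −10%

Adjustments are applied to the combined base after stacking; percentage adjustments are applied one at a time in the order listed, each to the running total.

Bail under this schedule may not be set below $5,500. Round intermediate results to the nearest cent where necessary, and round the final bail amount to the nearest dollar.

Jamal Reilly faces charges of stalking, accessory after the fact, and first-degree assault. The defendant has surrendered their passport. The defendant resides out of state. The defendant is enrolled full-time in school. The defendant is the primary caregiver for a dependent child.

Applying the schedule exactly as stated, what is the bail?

Base amounts from the schedule: stalking $144,000; accessory after the fact $24,300; first-degree assault $343,000.
Stacking rule: highest base plus 35% of each additional charge. Highest is first-degree assault at $343,000. Additional: $144,000 × 35% = $50,400; $24,300 × 35% = $8,505. Combined base = $343,000 + $58,905 = $401,905.
Defendant is the primary caregiver for a dependent (−10%): $401,905 × 0.9 = $361,714.50.
Defendant has an out-of-state residence (+60%): $361,714.50 × 1.6 = $578,743.20.
Defendant has surrendered passport (−35%): $578,743.20 × 0.65 = $376,183.08.
Defendant is enrolled full-time in school (−10%): $376,183.08 × 0.9 = $338,564.77.
$338,564.77 is at or above the $5,500 minimum.
Rounded to the nearest dollar: $338,565.

$338,565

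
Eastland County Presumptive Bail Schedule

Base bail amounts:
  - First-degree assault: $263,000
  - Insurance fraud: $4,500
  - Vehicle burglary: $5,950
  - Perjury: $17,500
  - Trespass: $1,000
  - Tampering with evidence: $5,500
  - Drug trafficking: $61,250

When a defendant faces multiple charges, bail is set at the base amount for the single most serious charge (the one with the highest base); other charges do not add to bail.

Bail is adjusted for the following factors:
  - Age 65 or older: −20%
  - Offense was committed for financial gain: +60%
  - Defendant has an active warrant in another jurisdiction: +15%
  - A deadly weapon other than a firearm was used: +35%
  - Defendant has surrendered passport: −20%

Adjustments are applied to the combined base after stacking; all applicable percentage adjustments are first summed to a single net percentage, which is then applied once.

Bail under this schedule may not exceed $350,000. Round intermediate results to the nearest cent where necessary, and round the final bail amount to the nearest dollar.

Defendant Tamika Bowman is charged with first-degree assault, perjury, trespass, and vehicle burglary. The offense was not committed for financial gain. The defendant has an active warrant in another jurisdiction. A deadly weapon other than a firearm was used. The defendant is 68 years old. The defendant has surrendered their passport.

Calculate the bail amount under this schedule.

$289,300

Base amounts from the schedule: first-degree assault $263,000; perjury $17,500; trespass $1,000; vehicle burglary $5,950.
Stacking rule: use the highest base only. Highest is first-degree assault at $263,000. Combined base = $263,000.
Net percentage adjustment: −20% +15% +35% −20% = +10%. $263,000 × 1.1 = $289,300.
$289,300 is within the $350,000 maximum.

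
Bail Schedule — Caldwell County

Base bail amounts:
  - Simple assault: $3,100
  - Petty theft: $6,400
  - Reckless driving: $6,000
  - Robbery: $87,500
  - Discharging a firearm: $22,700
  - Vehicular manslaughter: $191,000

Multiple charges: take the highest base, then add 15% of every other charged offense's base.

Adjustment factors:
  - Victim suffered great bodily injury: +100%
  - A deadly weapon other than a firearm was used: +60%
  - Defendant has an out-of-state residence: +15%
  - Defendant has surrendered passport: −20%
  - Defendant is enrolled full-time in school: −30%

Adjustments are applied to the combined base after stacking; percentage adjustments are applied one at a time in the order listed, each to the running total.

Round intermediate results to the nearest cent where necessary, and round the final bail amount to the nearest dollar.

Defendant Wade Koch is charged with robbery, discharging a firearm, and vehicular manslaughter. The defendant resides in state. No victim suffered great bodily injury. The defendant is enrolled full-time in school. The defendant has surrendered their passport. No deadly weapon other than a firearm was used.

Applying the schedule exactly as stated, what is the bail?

Base amounts from the schedule: robbery $87,500; discharging a firearm $22,700; vehicular manslaughter $191,000.
Stacking rule: highest base plus 15% of each additional charge. Highest is vehicular manslaughter at $191,000. Additional: $87,500 × 15% = $13,125; $22,700 × 15% = $3,405. Combined base = $191,000 + $16,530 = $207,530.
Defendant has surrendered passport (−20%): $207,530 × 0.8 = $166,024.
Defendant is enrolled full-time in school (−30%): $166,024 × 0.7 = $116,216.80.
Rounded to the nearest dollar: $116,217.

$116,217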